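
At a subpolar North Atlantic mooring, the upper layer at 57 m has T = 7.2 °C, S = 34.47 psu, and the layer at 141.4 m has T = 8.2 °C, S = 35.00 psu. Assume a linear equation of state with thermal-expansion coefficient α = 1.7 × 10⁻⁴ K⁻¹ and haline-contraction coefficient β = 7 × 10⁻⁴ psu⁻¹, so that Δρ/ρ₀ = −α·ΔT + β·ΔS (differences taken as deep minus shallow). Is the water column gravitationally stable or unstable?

stable

ΔT = 8.2 − 7.2 = +1.0 K and ΔS = 35.00 − 34.47 = +0.53 psu (deep − shallow).
−αΔT = -1.70 × 10⁻⁴; βΔS = 3.71 × 10⁻⁴; sum Δρ/ρ₀ = 2.01 × 10⁻⁴.
Δρ/ρ₀ > 0, so Δρ > 0: deeper water is denser → statically stable.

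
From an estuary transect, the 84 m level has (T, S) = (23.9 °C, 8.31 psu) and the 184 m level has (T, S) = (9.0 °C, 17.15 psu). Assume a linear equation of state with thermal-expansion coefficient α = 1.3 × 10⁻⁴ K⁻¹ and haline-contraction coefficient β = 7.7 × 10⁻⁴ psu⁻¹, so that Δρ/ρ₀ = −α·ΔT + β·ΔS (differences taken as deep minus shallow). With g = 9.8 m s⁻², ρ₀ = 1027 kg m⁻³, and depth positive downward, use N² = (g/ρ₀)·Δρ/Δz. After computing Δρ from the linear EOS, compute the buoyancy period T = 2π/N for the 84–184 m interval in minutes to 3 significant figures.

3.58 min

ΔT = -14.9 K, ΔS = +8.84 psu (deep − shallow).
Δρ/ρ₀ = −αΔT + βΔS = 1.937 × 10⁻³ + 6.8068 × 10⁻³ = 8.7438 × 10⁻³, so Δρ ≈ 8.980 kg m⁻³.
N² = (g/ρ₀)·Δρ/Δz = g·(Δρ/ρ₀)/Δz = 9.8 × 8.7438 × 10⁻³ / 100 = 8.5689 × 10⁻⁴ s⁻².
N = √(8.5689 × 10⁻⁴) = 0.029273 rad s⁻¹ → T = 2π/N = 214.64 s = 3.5773 min ≈ 3.58 min.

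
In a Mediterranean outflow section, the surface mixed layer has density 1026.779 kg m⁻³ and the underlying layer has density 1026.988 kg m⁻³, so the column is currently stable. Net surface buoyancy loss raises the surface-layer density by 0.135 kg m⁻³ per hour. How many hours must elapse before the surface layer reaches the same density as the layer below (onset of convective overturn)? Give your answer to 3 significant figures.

Density deficit of the surface layer: 1026.988 − 1026.779 = 0.209 kg m⁻³.
Required change = 0.209 / 0.135 = 1.55 hours.

1.55 hours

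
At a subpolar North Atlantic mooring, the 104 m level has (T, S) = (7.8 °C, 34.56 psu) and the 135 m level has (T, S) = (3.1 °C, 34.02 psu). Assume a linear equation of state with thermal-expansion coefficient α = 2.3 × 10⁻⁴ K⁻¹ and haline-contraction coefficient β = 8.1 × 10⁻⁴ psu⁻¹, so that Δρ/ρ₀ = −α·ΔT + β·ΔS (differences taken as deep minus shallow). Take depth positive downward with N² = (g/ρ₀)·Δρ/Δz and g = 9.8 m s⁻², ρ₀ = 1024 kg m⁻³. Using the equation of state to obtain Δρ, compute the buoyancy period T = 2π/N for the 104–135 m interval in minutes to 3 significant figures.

ΔT = -4.7 K, ΔS = -0.54 psu (deep − shallow).
Δρ/ρ₀ = −αΔT + βΔS = 1.081 × 10⁻³ − 4.374 × 10⁻⁴ = 6.436 × 10⁻⁴, so Δρ ≈ 0.6590 kg m⁻³.
N² = (g/ρ₀)·Δρ/Δz = g·(Δρ/ρ₀)/Δz = 9.8 × 6.436 × 10⁻⁴ / 31 = 2.0346 × 10⁻⁴ s⁻².
N = √(2.0346 × 10⁻⁴) = 0.014264 rad s⁻¹ → T = 2π/N = 440.49 s = 7.3415 min ≈ 7.34 min.

7.34 min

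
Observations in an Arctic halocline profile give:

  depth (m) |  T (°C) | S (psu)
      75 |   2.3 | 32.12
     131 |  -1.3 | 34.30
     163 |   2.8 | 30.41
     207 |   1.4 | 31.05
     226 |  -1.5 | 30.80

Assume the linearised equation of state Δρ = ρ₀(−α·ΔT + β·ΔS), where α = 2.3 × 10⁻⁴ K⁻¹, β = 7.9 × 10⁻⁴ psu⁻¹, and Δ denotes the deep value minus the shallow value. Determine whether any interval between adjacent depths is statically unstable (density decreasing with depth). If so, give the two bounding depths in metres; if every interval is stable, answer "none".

Evaluate Δρ/ρ₀ = −αΔT + βΔS across each adjacent pair:
  75–131 m: −αΔT+βΔS = −(2.3 × 10⁻⁴)(-3.6)+(7.9 × 10⁻⁴)(+2.18) = 2.6 × 10⁻³ → stable
  131–163 m: −αΔT+βΔS = −(2.3 × 10⁻⁴)(+4.1)+(7.9 × 10⁻⁴)(-3.89) = -4.0 × 10⁻³ → UNSTABLE
  163–207 m: −αΔT+βΔS = −(2.3 × 10⁻⁴)(-1.4)+(7.9 × 10⁻⁴)(+0.64) = 8.3 × 10⁻⁴ → stable
  207–226 m: −αΔT+βΔS = −(2.3 × 10⁻⁴)(-2.9)+(7.9 × 10⁻⁴)(-0.25) = 4.7 × 10⁻⁴ → stable
The 131–163 m interval has Δρ < 0: lighter water underlies denser water.

131–163 m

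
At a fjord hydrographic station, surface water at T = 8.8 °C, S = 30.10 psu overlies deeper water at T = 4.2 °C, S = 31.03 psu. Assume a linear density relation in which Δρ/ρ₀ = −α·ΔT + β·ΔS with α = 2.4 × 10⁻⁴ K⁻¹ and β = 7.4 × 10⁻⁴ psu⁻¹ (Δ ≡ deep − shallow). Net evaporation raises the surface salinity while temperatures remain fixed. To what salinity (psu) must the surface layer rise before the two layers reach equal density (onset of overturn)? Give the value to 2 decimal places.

32.52 psu

Neutral buoyancy requires −α(T_deep − T_surf) + β(S_deep − S_surf′) = 0.
S_surf′ = S_deep − (α/β)·ΔT = 31.03 − (2.4 × 10⁻⁴/7.4 × 10⁻⁴)·(-4.6) = 32.5219 psu.
Increase required: 32.5219 − 30.10 = 2.4219 psu.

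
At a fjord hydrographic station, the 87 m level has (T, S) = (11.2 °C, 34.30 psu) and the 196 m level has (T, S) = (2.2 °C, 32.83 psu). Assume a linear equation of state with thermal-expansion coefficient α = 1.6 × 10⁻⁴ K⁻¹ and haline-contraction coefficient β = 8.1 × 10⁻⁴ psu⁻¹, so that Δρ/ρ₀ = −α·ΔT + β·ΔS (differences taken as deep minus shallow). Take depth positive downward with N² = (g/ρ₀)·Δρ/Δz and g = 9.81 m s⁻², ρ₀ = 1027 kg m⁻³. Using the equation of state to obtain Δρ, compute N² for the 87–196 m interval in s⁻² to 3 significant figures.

2.24 × 10⁻⁵ s⁻²

ΔT = -9.0 K, ΔS = -1.47 psu (deep − shallow).
Δρ/ρ₀ = −αΔT + βΔS = 1.44 × 10⁻³ − 1.1907 × 10⁻³ = 2.493 × 10⁻⁴, so Δρ ≈ 0.2560 kg m⁻³.
N² = (g/ρ₀)·Δρ/Δz = g·(Δρ/ρ₀)/Δz = 9.81 × 2.493 × 10⁻⁴ / 109 = 2.2437 × 10⁻⁵ s⁻² ≈ 2.24 × 10⁻⁵ s⁻².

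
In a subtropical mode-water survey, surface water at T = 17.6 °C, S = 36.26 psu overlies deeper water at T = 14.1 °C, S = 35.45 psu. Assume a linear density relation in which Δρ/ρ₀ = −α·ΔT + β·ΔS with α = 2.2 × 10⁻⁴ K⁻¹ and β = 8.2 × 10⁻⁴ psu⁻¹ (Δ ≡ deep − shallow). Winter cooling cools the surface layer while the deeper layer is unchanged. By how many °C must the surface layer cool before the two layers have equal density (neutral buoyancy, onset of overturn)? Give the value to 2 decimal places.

0.48 °C

Neutral buoyancy requires Δρ = 0, i.e. −α(T_deep − T_surf′) + β(S_deep − S_surf) = 0.
T_surf′ = T_deep − (β/α)·ΔS = 14.1 − (8.2 × 10⁻⁴/2.2 × 10⁻⁴)·(-0.81) = 17.1191 °C.
Cooling required: 17.6 − (17.1191) = 0.4809 °C.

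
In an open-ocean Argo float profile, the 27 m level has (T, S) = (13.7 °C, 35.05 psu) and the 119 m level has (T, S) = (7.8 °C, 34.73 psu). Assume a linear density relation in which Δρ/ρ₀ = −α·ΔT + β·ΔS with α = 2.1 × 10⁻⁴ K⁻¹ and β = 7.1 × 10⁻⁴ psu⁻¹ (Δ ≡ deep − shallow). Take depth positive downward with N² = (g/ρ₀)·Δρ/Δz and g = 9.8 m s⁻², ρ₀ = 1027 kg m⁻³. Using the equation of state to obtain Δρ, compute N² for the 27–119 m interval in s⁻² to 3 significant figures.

1.08 × 10⁻⁴ s⁻²

ΔT = -5.9 K, ΔS = -0.32 psu (deep − shallow).
Δρ/ρ₀ = −αΔT + βΔS = 1.239 × 10⁻³ − 2.272 × 10⁻⁴ = 1.0118 × 10⁻³, so Δρ ≈ 1.039 kg m⁻³.
N² = (g/ρ₀)·Δρ/Δz = g·(Δρ/ρ₀)/Δz = 9.8 × 1.0118 × 10⁻³ / 92 = 1.0778 × 10⁻⁴ s⁻² ≈ 1.08 × 10⁻⁴ s⁻².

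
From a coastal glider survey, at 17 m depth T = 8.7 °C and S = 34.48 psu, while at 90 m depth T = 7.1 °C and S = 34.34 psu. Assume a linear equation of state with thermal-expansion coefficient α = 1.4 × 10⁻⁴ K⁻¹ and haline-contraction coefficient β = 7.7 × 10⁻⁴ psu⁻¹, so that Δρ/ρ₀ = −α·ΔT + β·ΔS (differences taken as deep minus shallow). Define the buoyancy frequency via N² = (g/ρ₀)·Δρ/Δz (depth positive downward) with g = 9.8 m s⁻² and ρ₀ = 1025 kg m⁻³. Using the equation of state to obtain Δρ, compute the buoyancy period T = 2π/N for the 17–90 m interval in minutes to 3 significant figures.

ΔT = -1.6 K, ΔS = -0.14 psu (deep − shallow).
Δρ/ρ₀ = −αΔT + βΔS = 2.24 × 10⁻⁴ − 1.078 × 10⁻⁴ = 1.162 × 10⁻⁴, so Δρ ≈ 0.1191 kg m⁻³.
N² = (g/ρ₀)·Δρ/Δz = g·(Δρ/ρ₀)/Δz = 9.8 × 1.162 × 10⁻⁴ / 73 = 1.5599 × 10⁻⁵ s⁻².
N = √(1.5599 × 10⁻⁵) = 3.9496 × 10⁻³ rad s⁻¹ → T = 2π/N = 1.5908 × 10³ s = 26.513 min ≈ 26.5 min.

26.5 min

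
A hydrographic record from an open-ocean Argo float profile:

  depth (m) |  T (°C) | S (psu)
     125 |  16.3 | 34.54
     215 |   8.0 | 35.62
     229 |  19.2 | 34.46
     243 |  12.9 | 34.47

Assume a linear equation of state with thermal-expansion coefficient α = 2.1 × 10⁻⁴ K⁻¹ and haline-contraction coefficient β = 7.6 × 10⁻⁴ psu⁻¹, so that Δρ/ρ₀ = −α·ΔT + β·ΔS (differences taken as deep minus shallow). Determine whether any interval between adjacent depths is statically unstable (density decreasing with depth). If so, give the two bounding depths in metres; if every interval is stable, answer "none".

215–229 m

Evaluate Δρ/ρ₀ = −αΔT + βΔS across each adjacent pair:
  125–215 m: −αΔT+βΔS = −(2.1 × 10⁻⁴)(-8.3)+(7.6 × 10⁻⁴)(+1.08) = 2.6 × 10⁻³ → stable
  215–229 m: −αΔT+βΔS = −(2.1 × 10⁻⁴)(+11.2)+(7.6 × 10⁻⁴)(-1.16) = -3.2 × 10⁻³ → UNSTABLE
  229–243 m: −αΔT+βΔS = −(2.1 × 10⁻⁴)(-6.3)+(7.6 × 10⁻⁴)(+0.01) = 1.3 × 10⁻³ → stable
The 215–229 m interval has Δρ < 0: lighter water underlies denser water.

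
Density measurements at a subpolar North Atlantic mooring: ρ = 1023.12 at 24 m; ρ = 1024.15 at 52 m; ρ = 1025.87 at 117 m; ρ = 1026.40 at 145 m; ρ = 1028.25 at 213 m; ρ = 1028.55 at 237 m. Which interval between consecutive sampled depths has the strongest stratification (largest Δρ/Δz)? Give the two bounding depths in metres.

Compute the density gradient over each adjacent pair:
  24–52 m: Δρ/Δz = 1.03/28 = 0.037 kg m⁻⁴
  52–117 m: Δρ/Δz = 1.72/65 = 0.026 kg m⁻⁴
  117–145 m: Δρ/Δz = 0.53/28 = 0.019 kg m⁻⁴
  145–213 m: Δρ/Δz = 1.85/68 = 0.027 kg m⁻⁴
  213–237 m: Δρ/Δz = 0.30/24 = 0.012 kg m⁻⁴
The largest gradient is in the 24–52 m interval — the pycnocline.

24–52 m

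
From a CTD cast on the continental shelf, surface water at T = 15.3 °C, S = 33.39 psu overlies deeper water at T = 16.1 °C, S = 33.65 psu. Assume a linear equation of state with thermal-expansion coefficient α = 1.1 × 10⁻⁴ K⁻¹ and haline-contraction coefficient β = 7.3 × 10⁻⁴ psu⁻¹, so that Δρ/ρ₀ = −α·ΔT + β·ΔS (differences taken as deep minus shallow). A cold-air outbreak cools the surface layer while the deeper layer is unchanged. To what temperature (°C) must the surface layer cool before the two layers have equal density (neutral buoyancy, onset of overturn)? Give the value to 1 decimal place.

14.4 °C

Neutral buoyancy requires Δρ = 0, i.e. −α(T_deep − T_surf′) + β(S_deep − S_surf) = 0.
T_surf′ = T_deep − (β/α)·ΔS = 16.1 − (7.3 × 10⁻⁴/1.1 × 10⁻⁴)·(+0.26) = 14.375 °C.
Cooling required: 15.3 − (14.375) = 0.925 °C.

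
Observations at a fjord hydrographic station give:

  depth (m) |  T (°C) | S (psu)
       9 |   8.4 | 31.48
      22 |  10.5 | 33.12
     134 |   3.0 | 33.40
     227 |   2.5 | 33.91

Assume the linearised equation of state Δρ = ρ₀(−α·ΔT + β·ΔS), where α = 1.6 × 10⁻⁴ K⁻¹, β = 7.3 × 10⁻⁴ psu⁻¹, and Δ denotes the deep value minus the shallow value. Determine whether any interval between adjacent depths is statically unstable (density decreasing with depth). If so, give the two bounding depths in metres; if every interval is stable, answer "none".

Evaluate Δρ/ρ₀ = −αΔT + βΔS across each adjacent pair:
  9–22 m: −αΔT+βΔS = −(1.6 × 10⁻⁴)(+2.1)+(7.3 × 10⁻⁴)(+1.64) = 8.6 × 10⁻⁴ → stable
  22–134 m: −αΔT+βΔS = −(1.6 × 10⁻⁴)(-7.5)+(7.3 × 10⁻⁴)(+0.28) = 1.4 × 10⁻³ → stable
  134–227 m: −αΔT+βΔS = −(1.6 × 10⁻⁴)(-0.5)+(7.3 × 10⁻⁴)(+0.51) = 4.5 × 10⁻⁴ → stable
Every interval has Δρ > 0: the column is stably stratified throughout.

none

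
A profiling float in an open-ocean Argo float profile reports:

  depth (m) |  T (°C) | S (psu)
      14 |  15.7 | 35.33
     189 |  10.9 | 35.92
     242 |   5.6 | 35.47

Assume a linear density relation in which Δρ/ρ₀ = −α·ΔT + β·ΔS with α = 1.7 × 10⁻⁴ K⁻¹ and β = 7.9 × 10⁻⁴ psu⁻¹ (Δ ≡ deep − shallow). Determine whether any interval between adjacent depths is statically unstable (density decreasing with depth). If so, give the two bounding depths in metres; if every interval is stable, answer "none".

none

Evaluate Δρ/ρ₀ = −αΔT + βΔS across each adjacent pair:
  14–189 m: −αΔT+βΔS = −(1.7 × 10⁻⁴)(-4.8)+(7.9 × 10⁻⁴)(+0.59) = 1.3 × 10⁻³ → stable
  189–242 m: −αΔT+βΔS = −(1.7 × 10⁻⁴)(-5.3)+(7.9 × 10⁻⁴)(-0.45) = 5.5 × 10⁻⁴ → stable
Every interval has Δρ > 0: the column is stably stratified throughout.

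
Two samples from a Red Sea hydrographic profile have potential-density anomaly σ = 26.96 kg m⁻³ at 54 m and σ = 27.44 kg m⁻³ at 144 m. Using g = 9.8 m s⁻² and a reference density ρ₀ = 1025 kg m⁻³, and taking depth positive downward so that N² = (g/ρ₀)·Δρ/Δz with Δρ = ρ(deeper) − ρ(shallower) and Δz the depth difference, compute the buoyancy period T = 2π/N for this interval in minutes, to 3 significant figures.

Δρ = 1027.44 − 1026.96 = 0.48 kg m⁻³ over Δz = 144 − 54 = 90 m.
N² = (9.8/1025) × (0.48/90) = 5.0992 × 10⁻⁵ s⁻².
N = √(5.0992 × 10⁻⁵) = 7.1409 × 10⁻³ rad s⁻¹, so T = 2π/N = 879.89 s = 14.665 min ≈ 14.7 min.
N² > 0, so the interval is statically stable.

14.7 min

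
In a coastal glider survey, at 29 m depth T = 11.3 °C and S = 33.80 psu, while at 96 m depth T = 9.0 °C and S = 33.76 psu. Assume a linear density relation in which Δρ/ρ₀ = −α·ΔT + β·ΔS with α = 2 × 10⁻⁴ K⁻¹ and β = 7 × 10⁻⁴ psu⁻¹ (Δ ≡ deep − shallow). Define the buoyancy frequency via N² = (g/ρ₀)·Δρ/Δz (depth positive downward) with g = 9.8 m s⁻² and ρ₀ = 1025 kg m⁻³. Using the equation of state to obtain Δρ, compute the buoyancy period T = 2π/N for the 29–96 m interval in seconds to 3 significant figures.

ΔT = -2.3 K, ΔS = -0.04 psu (deep − shallow).
Δρ/ρ₀ = −αΔT + βΔS = 4.60 × 10⁻⁴ − 2.80 × 10⁻⁵ = 4.32 × 10⁻⁴, so Δρ ≈ 0.4428 kg m⁻³.
N² = (g/ρ₀)·Δρ/Δz = g·(Δρ/ρ₀)/Δz = 9.8 × 4.32 × 10⁻⁴ / 67 = 6.3188 × 10⁻⁵ s⁻².
N = √(6.3188 × 10⁻⁵) = 7.9491 × 10⁻³ rad s⁻¹ → T = 2π/N = 790.43 s ≈ 790 s.

790 s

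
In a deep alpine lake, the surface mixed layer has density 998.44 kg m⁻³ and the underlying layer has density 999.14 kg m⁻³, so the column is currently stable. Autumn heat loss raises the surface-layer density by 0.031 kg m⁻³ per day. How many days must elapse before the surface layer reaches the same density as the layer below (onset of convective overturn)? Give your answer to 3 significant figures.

22.6 days

Density deficit of the surface layer: 999.14 − 998.44 = 0.7 kg m⁻³.
Required change = 0.7 / 0.031 = 22.6 days.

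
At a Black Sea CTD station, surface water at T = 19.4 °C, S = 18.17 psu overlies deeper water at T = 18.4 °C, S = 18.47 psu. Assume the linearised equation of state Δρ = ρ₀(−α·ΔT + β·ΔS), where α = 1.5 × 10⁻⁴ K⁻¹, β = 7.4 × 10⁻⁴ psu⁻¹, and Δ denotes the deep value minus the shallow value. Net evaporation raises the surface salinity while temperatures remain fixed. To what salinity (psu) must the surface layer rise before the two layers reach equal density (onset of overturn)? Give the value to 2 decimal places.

18.67 psu

Neutral buoyancy requires −α(T_deep − T_surf) + β(S_deep − S_surf′) = 0.
S_surf′ = S_deep − (α/β)·ΔT = 18.47 − (1.5 × 10⁻⁴/7.4 × 10⁻⁴)·(-1.0) = 18.6727 psu.
Increase required: 18.6727 − 18.17 = 0.5027 psu.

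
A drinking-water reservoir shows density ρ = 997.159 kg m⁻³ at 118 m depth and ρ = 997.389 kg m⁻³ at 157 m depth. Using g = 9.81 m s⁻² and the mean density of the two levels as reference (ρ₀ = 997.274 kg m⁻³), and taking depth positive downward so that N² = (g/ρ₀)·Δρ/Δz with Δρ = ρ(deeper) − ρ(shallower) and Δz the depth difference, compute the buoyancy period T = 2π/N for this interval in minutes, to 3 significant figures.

13.7 min

Δρ = 997.389 − 997.159 = 0.230 kg m⁻³ over Δz = 157 − 118 = 39 m.
N² = (9.81/997.274) × (0.230/39) = 5.8012 × 10⁻⁵ s⁻².
N = √(5.8012 × 10⁻⁵) = 7.6166 × 10⁻³ rad s⁻¹, so T = 2π/N = 824.93 s = 13.749 min ≈ 13.7 min.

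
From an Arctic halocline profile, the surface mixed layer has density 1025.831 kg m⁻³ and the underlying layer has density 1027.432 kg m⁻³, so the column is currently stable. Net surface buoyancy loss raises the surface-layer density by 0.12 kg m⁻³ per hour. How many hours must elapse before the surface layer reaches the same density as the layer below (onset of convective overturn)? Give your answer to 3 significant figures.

13.3 hours

Density deficit of the surface layer: 1027.432 − 1025.831 = 1.601 kg m⁻³.
Required change = 1.601 / 0.12 = 13.3 hours.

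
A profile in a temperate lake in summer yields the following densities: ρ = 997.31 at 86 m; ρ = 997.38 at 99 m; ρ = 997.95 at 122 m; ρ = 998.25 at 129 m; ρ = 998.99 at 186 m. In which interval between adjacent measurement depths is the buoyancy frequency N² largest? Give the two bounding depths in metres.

122–129 m

Compute the density gradient over each adjacent pair:
  86–99 m: Δρ/Δz = 0.07/13 = 5.4 × 10⁻³ kg m⁻⁴
  99–122 m: Δρ/Δz = 0.57/23 = 0.025 kg m⁻⁴
  122–129 m: Δρ/Δz = 0.30/7 = 0.043 kg m⁻⁴
  129–186 m: Δρ/Δz = 0.74/57 = 0.013 kg m⁻⁴
The largest gradient is in the 122–129 m interval — the pycnocline.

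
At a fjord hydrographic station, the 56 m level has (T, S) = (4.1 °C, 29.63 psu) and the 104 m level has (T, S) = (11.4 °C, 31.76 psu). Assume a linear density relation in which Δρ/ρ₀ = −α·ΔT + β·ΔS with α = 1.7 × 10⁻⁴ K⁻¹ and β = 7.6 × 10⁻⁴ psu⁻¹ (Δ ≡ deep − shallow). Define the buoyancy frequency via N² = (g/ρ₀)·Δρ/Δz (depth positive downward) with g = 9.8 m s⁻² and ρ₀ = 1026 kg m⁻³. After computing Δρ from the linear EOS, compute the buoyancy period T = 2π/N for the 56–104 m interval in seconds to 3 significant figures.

ΔT = +7.3 K, ΔS = +2.13 psu (deep − shallow).
Δρ/ρ₀ = −αΔT + βΔS = -1.241 × 10⁻³ + 1.6188 × 10⁻³ = 3.778 × 10⁻⁴, so Δρ ≈ 0.3876 kg m⁻³.
N² = (g/ρ₀)·Δρ/Δz = g·(Δρ/ρ₀)/Δz = 9.8 × 3.778 × 10⁻⁴ / 48 = 7.7134 × 10⁻⁵ s⁻².
N = √(7.7134 × 10⁻⁵) = 8.7826 × 10⁻³ rad s⁻¹ → T = 2π/N = 715.41 s ≈ 715 s.

715 s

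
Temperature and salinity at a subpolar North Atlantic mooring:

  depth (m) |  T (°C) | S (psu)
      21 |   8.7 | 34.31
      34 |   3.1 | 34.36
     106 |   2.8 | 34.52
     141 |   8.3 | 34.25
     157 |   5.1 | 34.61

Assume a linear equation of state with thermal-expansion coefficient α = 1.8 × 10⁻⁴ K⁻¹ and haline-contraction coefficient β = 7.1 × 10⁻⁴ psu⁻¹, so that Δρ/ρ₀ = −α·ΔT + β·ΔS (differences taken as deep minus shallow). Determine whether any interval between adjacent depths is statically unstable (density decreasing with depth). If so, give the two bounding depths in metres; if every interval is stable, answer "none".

Evaluate Δρ/ρ₀ = −αΔT + βΔS across each adjacent pair:
  21–34 m: −αΔT+βΔS = −(1.8 × 10⁻⁴)(-5.6)+(7.1 × 10⁻⁴)(+0.05) = 1.0 × 10⁻³ → stable
  34–106 m: −αΔT+βΔS = −(1.8 × 10⁻⁴)(-0.3)+(7.1 × 10⁻⁴)(+0.16) = 1.7 × 10⁻⁴ → stable
  106–141 m: −αΔT+βΔS = −(1.8 × 10⁻⁴)(+5.5)+(7.1 × 10⁻⁴)(-0.27) = -1.2 × 10⁻³ → UNSTABLE
  141–157 m: −αΔT+βΔS = −(1.8 × 10⁻⁴)(-3.2)+(7.1 × 10⁻⁴)(+0.36) = 8.3 × 10⁻⁴ → stable
The 106–141 m interval has Δρ < 0: lighter water underlies denser water.

106–141 m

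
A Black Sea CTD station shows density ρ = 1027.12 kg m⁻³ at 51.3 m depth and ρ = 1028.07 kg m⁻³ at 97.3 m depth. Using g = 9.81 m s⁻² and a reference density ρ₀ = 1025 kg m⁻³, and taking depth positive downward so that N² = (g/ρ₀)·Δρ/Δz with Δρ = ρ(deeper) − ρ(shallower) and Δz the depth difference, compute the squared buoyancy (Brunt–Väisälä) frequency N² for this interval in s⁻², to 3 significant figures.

Δρ = 1028.07 − 1027.12 = 0.95 kg m⁻³ over Δz = 97.3 − 51.3 = 46 m.
N² = (9.81/1025) × (0.95/46) = 1.9766 × 10⁻⁴ s⁻² ≈ 1.98 × 10⁻⁴ s⁻².

1.98 × 10⁻⁴ s⁻²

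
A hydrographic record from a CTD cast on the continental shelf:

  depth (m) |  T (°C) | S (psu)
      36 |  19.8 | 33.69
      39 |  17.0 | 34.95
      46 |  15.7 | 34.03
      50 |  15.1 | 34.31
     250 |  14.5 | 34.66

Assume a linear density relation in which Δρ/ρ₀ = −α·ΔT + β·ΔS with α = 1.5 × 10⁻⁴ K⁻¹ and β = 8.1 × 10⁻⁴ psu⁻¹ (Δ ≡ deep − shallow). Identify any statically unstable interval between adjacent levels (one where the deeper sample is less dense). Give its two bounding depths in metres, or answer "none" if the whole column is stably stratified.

39–46 m

Evaluate Δρ/ρ₀ = −αΔT + βΔS across each adjacent pair:
  36–39 m: −αΔT+βΔS = −(1.5 × 10⁻⁴)(-2.8)+(8.1 × 10⁻⁴)(+1.26) = 1.4 × 10⁻³ → stable
  39–46 m: −αΔT+βΔS = −(1.5 × 10⁻⁴)(-1.3)+(8.1 × 10⁻⁴)(-0.92) = -5.5 × 10⁻⁴ → UNSTABLE
  46–50 m: −αΔT+βΔS = −(1.5 × 10⁻⁴)(-0.6)+(8.1 × 10⁻⁴)(+0.28) = 3.2 × 10⁻⁴ → stable
  50–250 m: −αΔT+βΔS = −(1.5 × 10⁻⁴)(-0.6)+(8.1 × 10⁻⁴)(+0.35) = 3.7 × 10⁻⁴ → stable
The 39–46 m interval has Δρ < 0: lighter water underlies denser water.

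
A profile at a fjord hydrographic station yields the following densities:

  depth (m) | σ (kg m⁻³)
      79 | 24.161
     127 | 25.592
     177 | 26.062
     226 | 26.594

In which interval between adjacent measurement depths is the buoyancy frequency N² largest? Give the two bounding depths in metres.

79–127 m

Compute the density gradient over each adjacent pair:
  79–127 m: Δρ/Δz = 1.431/48 = 0.030 kg m⁻⁴
  127–177 m: Δρ/Δz = 0.470/50 = 9.4 × 10⁻³ kg m⁻⁴
  177–226 m: Δρ/Δz = 0.532/49 = 0.011 kg m⁻⁴
The largest gradient is in the 79–127 m interval — the pycnocline.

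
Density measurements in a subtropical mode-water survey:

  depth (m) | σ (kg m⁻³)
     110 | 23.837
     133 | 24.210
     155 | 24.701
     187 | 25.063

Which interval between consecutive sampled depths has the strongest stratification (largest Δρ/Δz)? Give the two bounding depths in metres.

Compute the density gradient over each adjacent pair:
  110–133 m: Δρ/Δz = 0.373/23 = 0.016 kg m⁻⁴
  133–155 m: Δρ/Δz = 0.491/22 = 0.022 kg m⁻⁴
  155–187 m: Δρ/Δz = 0.362/32 = 0.011 kg m⁻⁴
The largest gradient is in the 133–155 m interval — the pycnocline.

133–155 m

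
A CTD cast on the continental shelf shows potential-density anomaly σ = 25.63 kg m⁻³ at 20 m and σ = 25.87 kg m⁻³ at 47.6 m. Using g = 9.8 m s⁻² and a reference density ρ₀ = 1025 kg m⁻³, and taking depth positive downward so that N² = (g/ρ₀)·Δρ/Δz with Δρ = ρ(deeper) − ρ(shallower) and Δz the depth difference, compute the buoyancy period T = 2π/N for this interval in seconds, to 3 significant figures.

689 s

Δρ = 1025.87 − 1025.63 = 0.24 kg m⁻³ over Δz = 47.6 − 20 = 27.6 m.
N² = (9.8/1025) × (0.24/27.6) = 8.3139 × 10⁻⁵ s⁻².
N = √(8.3139 × 10⁻⁵) = 9.1181 × 10⁻³ rad s⁻¹, so T = 2π/N = 689.09 s ≈ 689 s.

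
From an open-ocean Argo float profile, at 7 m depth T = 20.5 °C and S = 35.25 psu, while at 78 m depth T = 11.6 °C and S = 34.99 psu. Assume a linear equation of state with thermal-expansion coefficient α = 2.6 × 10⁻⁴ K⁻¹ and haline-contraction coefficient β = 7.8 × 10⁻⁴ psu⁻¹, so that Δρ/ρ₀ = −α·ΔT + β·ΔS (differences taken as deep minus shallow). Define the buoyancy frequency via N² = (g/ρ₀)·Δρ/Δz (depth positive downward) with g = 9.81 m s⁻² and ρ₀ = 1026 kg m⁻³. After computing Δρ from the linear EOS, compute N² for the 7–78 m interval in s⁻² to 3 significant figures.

2.92 × 10⁻⁴ s⁻²

ΔT = -8.9 K, ΔS = -0.26 psu (deep − shallow).
Δρ/ρ₀ = −αΔT + βΔS = 2.314 × 10⁻³ − 2.028 × 10⁻⁴ = 2.1112 × 10⁻³, so Δρ ≈ 2.166 kg m⁻³.
N² = (g/ρ₀)·Δρ/Δz = g·(Δρ/ρ₀)/Δz = 9.81 × 2.1112 × 10⁻³ / 71 = 2.9170 × 10⁻⁴ s⁻² ≈ 2.92 × 10⁻⁴ s⁻².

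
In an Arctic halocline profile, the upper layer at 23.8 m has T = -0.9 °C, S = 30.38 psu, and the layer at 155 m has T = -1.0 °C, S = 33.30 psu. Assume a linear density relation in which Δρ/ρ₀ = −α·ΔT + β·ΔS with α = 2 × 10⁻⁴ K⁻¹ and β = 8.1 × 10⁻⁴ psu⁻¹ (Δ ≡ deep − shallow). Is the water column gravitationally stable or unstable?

stable

ΔT = -1.0 − -0.9 = -0.1 K and ΔS = 33.30 − 30.38 = +2.92 psu (deep − shallow).
−αΔT = 2.00 × 10⁻⁵; βΔS = 2.3652 × 10⁻³; sum Δρ/ρ₀ = 2.3852 × 10⁻³.
Δρ/ρ₀ > 0, so Δρ > 0: deeper water is denser → statically stable.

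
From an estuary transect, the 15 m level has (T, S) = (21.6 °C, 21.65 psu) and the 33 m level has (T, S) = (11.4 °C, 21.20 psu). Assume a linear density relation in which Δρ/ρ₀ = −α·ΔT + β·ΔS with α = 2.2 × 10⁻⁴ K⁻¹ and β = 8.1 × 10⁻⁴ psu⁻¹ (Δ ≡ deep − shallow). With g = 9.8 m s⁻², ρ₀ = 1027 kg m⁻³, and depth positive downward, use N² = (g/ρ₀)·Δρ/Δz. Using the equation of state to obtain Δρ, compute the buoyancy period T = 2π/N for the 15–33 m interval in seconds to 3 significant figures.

ΔT = -10.2 K, ΔS = -0.45 psu (deep − shallow).
Δρ/ρ₀ = −αΔT + βΔS = 2.244 × 10⁻³ − 3.645 × 10⁻⁴ = 1.8795 × 10⁻³, so Δρ ≈ 1.930 kg m⁻³.
N² = (g/ρ₀)·Δρ/Δz = g·(Δρ/ρ₀)/Δz = 9.8 × 1.8795 × 10⁻³ / 18 = 1.0233 × 10⁻³ s⁻².
N = √(1.0233 × 10⁻³) = 0.031989 rad s⁻¹ → T = 2π/N = 196.42 s ≈ 196 s.

196 s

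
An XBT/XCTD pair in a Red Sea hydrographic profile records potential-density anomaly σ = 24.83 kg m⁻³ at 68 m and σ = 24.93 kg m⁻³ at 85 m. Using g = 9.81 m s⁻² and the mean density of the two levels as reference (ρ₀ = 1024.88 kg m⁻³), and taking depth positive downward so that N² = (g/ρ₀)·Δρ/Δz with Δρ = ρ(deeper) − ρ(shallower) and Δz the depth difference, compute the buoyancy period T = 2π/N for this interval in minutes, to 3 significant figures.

Δρ = 1024.93 − 1024.83 = 0.10 kg m⁻³ over Δz = 85 − 68 = 17 m.
N² = (9.81/1024.88) × (0.10/17) = 5.6305 × 10⁻⁵ s⁻².
N = √(5.6305 × 10⁻⁵) = 7.5037 × 10⁻³ rad s⁻¹, so T = 2π/N = 837.34 s = 13.956 min ≈ 14.0 min.
Since Δρ > 0 the layer is stably stratified.

14.0 min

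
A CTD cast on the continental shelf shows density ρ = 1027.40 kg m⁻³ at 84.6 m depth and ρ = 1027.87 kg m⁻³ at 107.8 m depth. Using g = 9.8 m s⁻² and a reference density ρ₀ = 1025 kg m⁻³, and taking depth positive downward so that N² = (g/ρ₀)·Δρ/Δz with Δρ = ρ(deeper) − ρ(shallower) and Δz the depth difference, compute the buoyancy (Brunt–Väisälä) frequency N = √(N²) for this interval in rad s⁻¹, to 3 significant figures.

0.0139 rad s⁻¹

Δρ = 1027.87 − 1027.40 = 0.47 kg m⁻³ over Δz = 107.8 − 84.6 = 23.2 m.
N² = (9.8/1025) × (0.47/23.2) = 1.9369 × 10⁻⁴ s⁻².
N = √(1.9369 × 10⁻⁴) = 0.013917 rad s⁻¹ ≈ 0.0139 rad s⁻¹.
Since Δρ > 0 the layer is stably stratified.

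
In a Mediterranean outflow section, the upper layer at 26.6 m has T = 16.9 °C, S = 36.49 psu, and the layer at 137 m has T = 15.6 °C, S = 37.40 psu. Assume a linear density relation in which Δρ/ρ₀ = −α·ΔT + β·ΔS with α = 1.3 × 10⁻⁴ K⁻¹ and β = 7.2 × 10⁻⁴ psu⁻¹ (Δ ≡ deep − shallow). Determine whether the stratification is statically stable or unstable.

ΔT = 15.6 − 16.9 = -1.3 K and ΔS = 37.40 − 36.49 = +0.91 psu (deep − shallow).
−αΔT = 1.69 × 10⁻⁴; βΔS = 6.552 × 10⁻⁴; sum Δρ/ρ₀ = 8.242 × 10⁻⁴.
Δρ/ρ₀ > 0, so Δρ > 0: deeper water is denser → statically stable.

stable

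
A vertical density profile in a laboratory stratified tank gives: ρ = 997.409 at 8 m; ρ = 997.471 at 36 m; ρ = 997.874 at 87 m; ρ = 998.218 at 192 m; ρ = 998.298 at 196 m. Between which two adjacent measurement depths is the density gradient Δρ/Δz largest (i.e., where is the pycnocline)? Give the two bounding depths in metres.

Compute the density gradient over each adjacent pair:
  8–36 m: Δρ/Δz = 0.062/28 = 2.2 × 10⁻³ kg m⁻⁴
  36–87 m: Δρ/Δz = 0.403/51 = 7.9 × 10⁻³ kg m⁻⁴
  87–192 m: Δρ/Δz = 0.344/105 = 3.3 × 10⁻³ kg m⁻⁴
  192–196 m: Δρ/Δz = 0.080/4 = 0.020 kg m⁻⁴
The largest gradient is in the 192–196 m interval — the pycnocline.

192–196 m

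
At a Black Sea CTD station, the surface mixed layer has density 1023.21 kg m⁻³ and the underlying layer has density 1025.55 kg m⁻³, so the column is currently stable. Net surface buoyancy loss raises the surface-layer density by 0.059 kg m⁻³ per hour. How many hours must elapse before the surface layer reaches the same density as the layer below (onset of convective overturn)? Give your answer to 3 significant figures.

Density deficit of the surface layer: 1025.55 − 1023.21 = 2.34 kg m⁻³.
Required change = 2.34 / 0.059 = 39.7 hours.

39.7 hours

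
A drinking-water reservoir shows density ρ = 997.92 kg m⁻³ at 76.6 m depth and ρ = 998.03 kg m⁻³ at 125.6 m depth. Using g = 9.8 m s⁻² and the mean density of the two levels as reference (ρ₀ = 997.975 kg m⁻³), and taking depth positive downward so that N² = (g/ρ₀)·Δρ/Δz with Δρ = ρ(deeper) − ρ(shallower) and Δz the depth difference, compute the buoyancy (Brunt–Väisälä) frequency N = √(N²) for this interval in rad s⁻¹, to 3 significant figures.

4.70 × 10⁻³ rad s⁻¹

Δρ = 998.03 − 997.92 = 0.11 kg m⁻³ over Δz = 125.6 − 76.6 = 49 m.
N² = (9.8/997.975) × (0.11/49) = 2.2045 × 10⁻⁵ s⁻².
N = √(2.2045 × 10⁻⁵) = 4.6952 × 10⁻³ rad s⁻¹ ≈ 4.70 × 10⁻³ rad s⁻¹.
Since Δρ > 0 the layer is stably stratified.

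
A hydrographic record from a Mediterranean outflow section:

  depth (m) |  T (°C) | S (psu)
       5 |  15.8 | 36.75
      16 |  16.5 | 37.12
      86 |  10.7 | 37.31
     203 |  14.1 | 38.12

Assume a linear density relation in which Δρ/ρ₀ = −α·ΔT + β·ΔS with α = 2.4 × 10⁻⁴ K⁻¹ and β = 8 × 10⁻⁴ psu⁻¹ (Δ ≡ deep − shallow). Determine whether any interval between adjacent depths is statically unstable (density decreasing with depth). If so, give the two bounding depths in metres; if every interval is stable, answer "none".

Evaluate Δρ/ρ₀ = −αΔT + βΔS across each adjacent pair:
  5–16 m: −αΔT+βΔS = −(2.4 × 10⁻⁴)(+0.7)+(8 × 10⁻⁴)(+0.37) = 1.3 × 10⁻⁴ → stable
  16–86 m: −αΔT+βΔS = −(2.4 × 10⁻⁴)(-5.8)+(8 × 10⁻⁴)(+0.19) = 1.5 × 10⁻³ → stable
  86–203 m: −αΔT+βΔS = −(2.4 × 10⁻⁴)(+3.4)+(8 × 10⁻⁴)(+0.81) = -1.7 × 10⁻⁴ → UNSTABLE
The 86–203 m interval has Δρ < 0: lighter water underlies denser water.

86–203 m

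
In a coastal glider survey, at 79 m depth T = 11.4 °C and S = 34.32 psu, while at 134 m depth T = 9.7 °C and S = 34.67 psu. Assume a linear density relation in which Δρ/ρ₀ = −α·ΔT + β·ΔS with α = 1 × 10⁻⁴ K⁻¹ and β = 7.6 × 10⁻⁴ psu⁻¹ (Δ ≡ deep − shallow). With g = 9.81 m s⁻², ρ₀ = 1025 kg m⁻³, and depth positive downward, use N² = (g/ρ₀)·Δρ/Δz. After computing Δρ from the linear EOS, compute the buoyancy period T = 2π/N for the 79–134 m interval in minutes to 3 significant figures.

ΔT = -1.7 K, ΔS = +0.35 psu (deep − shallow).
Δρ/ρ₀ = −αΔT + βΔS = 1.70 × 10⁻⁴ + 2.66 × 10⁻⁴ = 4.36 × 10⁻⁴, so Δρ ≈ 0.4469 kg m⁻³.
N² = (g/ρ₀)·Δρ/Δz = g·(Δρ/ρ₀)/Δz = 9.81 × 4.36 × 10⁻⁴ / 55 = 7.7767 × 10⁻⁵ s⁻².
N = √(7.7767 × 10⁻⁵) = 8.8186 × 10⁻³ rad s⁻¹ → T = 2π/N = 712.49 s = 11.875 min ≈ 11.9 min.

11.9 min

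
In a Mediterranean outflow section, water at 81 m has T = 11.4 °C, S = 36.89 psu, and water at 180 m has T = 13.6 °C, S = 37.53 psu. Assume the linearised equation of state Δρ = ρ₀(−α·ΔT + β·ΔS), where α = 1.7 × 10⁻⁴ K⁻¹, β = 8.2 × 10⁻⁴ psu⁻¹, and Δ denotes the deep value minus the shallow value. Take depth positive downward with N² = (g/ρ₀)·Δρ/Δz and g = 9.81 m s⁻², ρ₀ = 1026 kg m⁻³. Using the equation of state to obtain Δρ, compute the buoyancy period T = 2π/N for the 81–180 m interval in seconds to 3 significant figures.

ΔT = +2.2 K, ΔS = +0.64 psu (deep − shallow).
Δρ/ρ₀ = −αΔT + βΔS = -3.74 × 10⁻⁴ + 5.248 × 10⁻⁴ = 1.508 × 10⁻⁴, so Δρ ≈ 0.1547 kg m⁻³.
N² = (g/ρ₀)·Δρ/Δz = g·(Δρ/ρ₀)/Δz = 9.81 × 1.508 × 10⁻⁴ / 99 = 1.4943 × 10⁻⁵ s⁻².
N = √(1.4943 × 10⁻⁵) = 3.8656 × 10⁻³ rad s⁻¹ → T = 2π/N = 1.6254 × 10³ s ≈ 1.63 × 10³ s.

1.63 × 10³ s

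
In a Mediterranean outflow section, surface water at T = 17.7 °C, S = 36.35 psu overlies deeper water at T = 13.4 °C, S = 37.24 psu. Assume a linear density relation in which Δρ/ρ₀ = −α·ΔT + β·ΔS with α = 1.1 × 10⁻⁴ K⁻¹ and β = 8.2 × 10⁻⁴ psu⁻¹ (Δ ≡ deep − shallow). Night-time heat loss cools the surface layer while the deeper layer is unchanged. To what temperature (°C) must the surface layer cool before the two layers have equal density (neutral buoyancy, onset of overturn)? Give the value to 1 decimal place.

Neutral buoyancy requires Δρ = 0, i.e. −α(T_deep − T_surf′) + β(S_deep − S_surf) = 0.
T_surf′ = T_deep − (β/α)·ΔS = 13.4 − (8.2 × 10⁻⁴/1.1 × 10⁻⁴)·(+0.89) = 6.765 °C.
Cooling required: 17.7 − (6.765) = 10.935 °C.

6.8 °C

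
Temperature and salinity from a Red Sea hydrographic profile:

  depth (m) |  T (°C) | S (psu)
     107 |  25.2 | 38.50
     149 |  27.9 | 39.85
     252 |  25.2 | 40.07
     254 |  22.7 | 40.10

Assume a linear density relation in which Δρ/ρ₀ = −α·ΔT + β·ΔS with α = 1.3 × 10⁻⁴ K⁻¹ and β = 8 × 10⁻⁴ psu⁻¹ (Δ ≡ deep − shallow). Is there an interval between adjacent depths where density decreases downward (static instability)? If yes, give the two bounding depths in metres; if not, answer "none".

none

Evaluate Δρ/ρ₀ = −αΔT + βΔS across each adjacent pair:
  107–149 m: −αΔT+βΔS = −(1.3 × 10⁻⁴)(+2.7)+(8 × 10⁻⁴)(+1.35) = 7.3 × 10⁻⁴ → stable
  149–252 m: −αΔT+βΔS = −(1.3 × 10⁻⁴)(-2.7)+(8 × 10⁻⁴)(+0.22) = 5.3 × 10⁻⁴ → stable
  252–254 m: −αΔT+βΔS = −(1.3 × 10⁻⁴)(-2.5)+(8 × 10⁻⁴)(+0.03) = 3.5 × 10⁻⁴ → stable
Every interval has Δρ > 0: the column is stably stratified throughout.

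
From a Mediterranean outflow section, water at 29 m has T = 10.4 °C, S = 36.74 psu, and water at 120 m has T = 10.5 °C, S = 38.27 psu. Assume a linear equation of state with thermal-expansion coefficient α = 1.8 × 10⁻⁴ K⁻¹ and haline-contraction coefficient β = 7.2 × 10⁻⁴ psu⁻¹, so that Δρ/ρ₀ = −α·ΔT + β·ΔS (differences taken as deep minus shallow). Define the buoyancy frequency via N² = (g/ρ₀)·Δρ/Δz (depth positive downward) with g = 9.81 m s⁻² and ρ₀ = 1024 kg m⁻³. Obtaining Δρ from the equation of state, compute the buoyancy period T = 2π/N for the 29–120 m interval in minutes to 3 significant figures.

ΔT = +0.1 K, ΔS = +1.53 psu (deep − shallow).
Δρ/ρ₀ = −αΔT + βΔS = -1.80 × 10⁻⁵ + 1.1016 × 10⁻³ = 1.0836 × 10⁻³, so Δρ ≈ 1.110 kg m⁻³.
N² = (g/ρ₀)·Δρ/Δz = g·(Δρ/ρ₀)/Δz = 9.81 × 1.0836 × 10⁻³ / 91 = 1.1681 × 10⁻⁴ s⁻².
N = √(1.1681 × 10⁻⁴) = 0.010808 rad s⁻¹ → T = 2π/N = 581.35 s = 9.6892 min ≈ 9.69 min.

9.69 min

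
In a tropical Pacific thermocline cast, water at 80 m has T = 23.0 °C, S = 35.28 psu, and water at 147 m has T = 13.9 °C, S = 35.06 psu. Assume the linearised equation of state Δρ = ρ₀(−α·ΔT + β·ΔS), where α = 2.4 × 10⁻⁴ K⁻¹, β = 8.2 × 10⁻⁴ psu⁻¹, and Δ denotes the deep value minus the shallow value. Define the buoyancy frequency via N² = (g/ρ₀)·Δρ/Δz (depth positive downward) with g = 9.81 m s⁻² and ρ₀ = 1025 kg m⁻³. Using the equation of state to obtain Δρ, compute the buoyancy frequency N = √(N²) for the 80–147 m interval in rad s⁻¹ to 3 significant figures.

0.0171 rad s⁻¹

ΔT = -9.1 K, ΔS = -0.22 psu (deep − shallow).
Δρ/ρ₀ = −αΔT + βΔS = 2.184 × 10⁻³ − 1.804 × 10⁻⁴ = 2.0036 × 10⁻³, so Δρ ≈ 2.054 kg m⁻³.
N² = (g/ρ₀)·Δρ/Δz = g·(Δρ/ρ₀)/Δz = 9.81 × 2.0036 × 10⁻³ / 67 = 2.9336 × 10⁻⁴ s⁻².
N = √(2.9336 × 10⁻⁴) = 0.017128 rad s⁻¹ ≈ 0.0171 rad s⁻¹.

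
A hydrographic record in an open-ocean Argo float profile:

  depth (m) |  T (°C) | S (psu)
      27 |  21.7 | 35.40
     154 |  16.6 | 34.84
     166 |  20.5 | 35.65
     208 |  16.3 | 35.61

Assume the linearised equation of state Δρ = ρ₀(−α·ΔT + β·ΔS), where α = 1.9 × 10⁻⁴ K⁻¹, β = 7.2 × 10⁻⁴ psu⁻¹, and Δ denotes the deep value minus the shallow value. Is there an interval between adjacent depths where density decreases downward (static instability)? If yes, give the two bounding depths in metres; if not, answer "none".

Evaluate Δρ/ρ₀ = −αΔT + βΔS across each adjacent pair:
  27–154 m: −αΔT+βΔS = −(1.9 × 10⁻⁴)(-5.1)+(7.2 × 10⁻⁴)(-0.56) = 5.7 × 10⁻⁴ → stable
  154–166 m: −αΔT+βΔS = −(1.9 × 10⁻⁴)(+3.9)+(7.2 × 10⁻⁴)(+0.81) = -1.6 × 10⁻⁴ → UNSTABLE
  166–208 m: −αΔT+βΔS = −(1.9 × 10⁻⁴)(-4.2)+(7.2 × 10⁻⁴)(-0.04) = 7.7 × 10⁻⁴ → stable
The 154–166 m interval has Δρ < 0: lighter water underlies denser water.

154–166 m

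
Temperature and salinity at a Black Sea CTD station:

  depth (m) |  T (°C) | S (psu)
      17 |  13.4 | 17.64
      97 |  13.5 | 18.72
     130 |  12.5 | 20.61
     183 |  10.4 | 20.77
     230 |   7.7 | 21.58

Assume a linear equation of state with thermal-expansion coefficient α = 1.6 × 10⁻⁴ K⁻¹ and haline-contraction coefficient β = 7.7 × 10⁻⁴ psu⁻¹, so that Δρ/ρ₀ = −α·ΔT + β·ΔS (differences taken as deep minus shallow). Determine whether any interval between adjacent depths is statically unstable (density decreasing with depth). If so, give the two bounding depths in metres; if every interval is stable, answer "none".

none

Evaluate Δρ/ρ₀ = −αΔT + βΔS across each adjacent pair:
  17–97 m: −αΔT+βΔS = −(1.6 × 10⁻⁴)(+0.1)+(7.7 × 10⁻⁴)(+1.08) = 8.2 × 10⁻⁴ → stable
  97–130 m: −αΔT+βΔS = −(1.6 × 10⁻⁴)(-1.0)+(7.7 × 10⁻⁴)(+1.89) = 1.6 × 10⁻³ → stable
  130–183 m: −αΔT+βΔS = −(1.6 × 10⁻⁴)(-2.1)+(7.7 × 10⁻⁴)(+0.16) = 4.6 × 10⁻⁴ → stable
  183–230 m: −αΔT+βΔS = −(1.6 × 10⁻⁴)(-2.7)+(7.7 × 10⁻⁴)(+0.81) = 1.1 × 10⁻³ → stable
Every interval has Δρ > 0: the column is stably stratified throughout.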